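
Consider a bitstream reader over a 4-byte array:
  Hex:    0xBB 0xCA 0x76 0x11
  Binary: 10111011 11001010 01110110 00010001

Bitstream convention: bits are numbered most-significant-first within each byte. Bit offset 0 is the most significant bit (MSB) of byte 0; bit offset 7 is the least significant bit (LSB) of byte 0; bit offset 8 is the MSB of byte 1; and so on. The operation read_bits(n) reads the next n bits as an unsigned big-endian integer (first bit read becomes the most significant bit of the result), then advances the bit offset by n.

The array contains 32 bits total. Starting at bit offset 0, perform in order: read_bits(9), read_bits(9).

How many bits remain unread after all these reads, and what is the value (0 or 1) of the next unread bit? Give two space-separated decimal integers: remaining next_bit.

Read 1: bits[0:9] width=9 -> value=375 (bin 101110111); offset now 9 = byte 1 bit 1; 23 bits remain
Read 2: bits[9:18] width=9 -> value=297 (bin 100101001); offset now 18 = byte 2 bit 2; 14 bits remain

Answer: 14 1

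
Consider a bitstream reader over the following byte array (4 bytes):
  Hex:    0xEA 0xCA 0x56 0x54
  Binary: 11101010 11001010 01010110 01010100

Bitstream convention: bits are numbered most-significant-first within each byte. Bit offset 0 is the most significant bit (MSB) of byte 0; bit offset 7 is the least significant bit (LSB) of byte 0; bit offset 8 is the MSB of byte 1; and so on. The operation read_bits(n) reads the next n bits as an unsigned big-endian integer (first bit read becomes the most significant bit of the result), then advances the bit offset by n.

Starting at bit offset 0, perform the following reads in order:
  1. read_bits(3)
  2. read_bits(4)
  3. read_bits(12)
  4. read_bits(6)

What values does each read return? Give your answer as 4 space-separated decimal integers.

Answer: 7 5 1618 44

Derivation:
Read 1: bits[0:3] width=3 -> value=7 (bin 111); offset now 3 = byte 0 bit 3; 29 bits remain
Read 2: bits[3:7] width=4 -> value=5 (bin 0101); offset now 7 = byte 0 bit 7; 25 bits remain
Read 3: bits[7:19] width=12 -> value=1618 (bin 011001010010); offset now 19 = byte 2 bit 3; 13 bits remain
Read 4: bits[19:25] width=6 -> value=44 (bin 101100); offset now 25 = byte 3 bit 1; 7 bits remain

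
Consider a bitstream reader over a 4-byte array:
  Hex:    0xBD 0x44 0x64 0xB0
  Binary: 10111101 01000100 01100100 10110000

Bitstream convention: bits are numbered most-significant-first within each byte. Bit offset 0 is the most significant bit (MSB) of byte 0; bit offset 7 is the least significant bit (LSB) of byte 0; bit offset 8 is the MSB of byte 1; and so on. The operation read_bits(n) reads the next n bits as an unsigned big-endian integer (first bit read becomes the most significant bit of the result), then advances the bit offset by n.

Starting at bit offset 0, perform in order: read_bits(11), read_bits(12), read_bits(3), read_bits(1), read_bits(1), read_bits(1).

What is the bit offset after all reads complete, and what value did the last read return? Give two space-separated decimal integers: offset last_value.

Read 1: bits[0:11] width=11 -> value=1514 (bin 10111101010); offset now 11 = byte 1 bit 3; 21 bits remain
Read 2: bits[11:23] width=12 -> value=562 (bin 001000110010); offset now 23 = byte 2 bit 7; 9 bits remain
Read 3: bits[23:26] width=3 -> value=2 (bin 010); offset now 26 = byte 3 bit 2; 6 bits remain
Read 4: bits[26:27] width=1 -> value=1 (bin 1); offset now 27 = byte 3 bit 3; 5 bits remain
Read 5: bits[27:28] width=1 -> value=1 (bin 1); offset now 28 = byte 3 bit 4; 4 bits remain
Read 6: bits[28:29] width=1 -> value=0 (bin 0); offset now 29 = byte 3 bit 5; 3 bits remain

Answer: 29 0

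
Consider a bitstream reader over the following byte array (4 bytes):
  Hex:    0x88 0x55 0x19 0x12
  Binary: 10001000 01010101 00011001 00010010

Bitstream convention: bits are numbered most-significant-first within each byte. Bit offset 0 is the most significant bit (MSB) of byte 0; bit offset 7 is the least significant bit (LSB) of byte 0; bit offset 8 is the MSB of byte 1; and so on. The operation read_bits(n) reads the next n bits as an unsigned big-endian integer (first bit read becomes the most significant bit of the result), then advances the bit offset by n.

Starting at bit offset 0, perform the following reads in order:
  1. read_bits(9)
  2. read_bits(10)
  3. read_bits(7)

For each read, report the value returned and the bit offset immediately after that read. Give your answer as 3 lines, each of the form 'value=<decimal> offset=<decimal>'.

Answer: value=272 offset=9
value=680 offset=19
value=100 offset=26

Derivation:
Read 1: bits[0:9] width=9 -> value=272 (bin 100010000); offset now 9 = byte 1 bit 1; 23 bits remain
Read 2: bits[9:19] width=10 -> value=680 (bin 1010101000); offset now 19 = byte 2 bit 3; 13 bits remain
Read 3: bits[19:26] width=7 -> value=100 (bin 1100100); offset now 26 = byte 3 bit 2; 6 bits remain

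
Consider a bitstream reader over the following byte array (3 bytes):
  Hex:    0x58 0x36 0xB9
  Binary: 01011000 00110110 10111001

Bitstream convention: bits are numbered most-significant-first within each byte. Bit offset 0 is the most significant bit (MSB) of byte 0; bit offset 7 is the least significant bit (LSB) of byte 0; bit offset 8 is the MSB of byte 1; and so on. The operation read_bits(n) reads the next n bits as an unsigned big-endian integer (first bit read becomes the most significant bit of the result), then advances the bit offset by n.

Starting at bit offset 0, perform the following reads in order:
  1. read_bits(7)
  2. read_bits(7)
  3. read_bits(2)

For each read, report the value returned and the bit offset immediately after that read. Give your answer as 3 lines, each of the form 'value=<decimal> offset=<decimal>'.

Read 1: bits[0:7] width=7 -> value=44 (bin 0101100); offset now 7 = byte 0 bit 7; 17 bits remain
Read 2: bits[7:14] width=7 -> value=13 (bin 0001101); offset now 14 = byte 1 bit 6; 10 bits remain
Read 3: bits[14:16] width=2 -> value=2 (bin 10); offset now 16 = byte 2 bit 0; 8 bits remain

Answer: value=44 offset=7
value=13 offset=14
value=2 offset=16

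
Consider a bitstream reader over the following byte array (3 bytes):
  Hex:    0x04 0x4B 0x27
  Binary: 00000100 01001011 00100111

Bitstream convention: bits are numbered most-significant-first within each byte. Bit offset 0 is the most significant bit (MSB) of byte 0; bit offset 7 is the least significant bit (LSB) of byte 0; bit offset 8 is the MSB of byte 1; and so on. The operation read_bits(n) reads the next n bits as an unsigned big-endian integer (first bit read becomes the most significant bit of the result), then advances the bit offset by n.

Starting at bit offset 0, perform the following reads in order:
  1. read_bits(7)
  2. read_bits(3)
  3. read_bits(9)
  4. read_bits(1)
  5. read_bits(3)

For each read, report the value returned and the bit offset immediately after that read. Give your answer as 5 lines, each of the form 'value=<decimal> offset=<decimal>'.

Answer: value=2 offset=7
value=1 offset=10
value=89 offset=19
value=0 offset=20
value=3 offset=23

Derivation:
Read 1: bits[0:7] width=7 -> value=2 (bin 0000010); offset now 7 = byte 0 bit 7; 17 bits remain
Read 2: bits[7:10] width=3 -> value=1 (bin 001); offset now 10 = byte 1 bit 2; 14 bits remain
Read 3: bits[10:19] width=9 -> value=89 (bin 001011001); offset now 19 = byte 2 bit 3; 5 bits remain
Read 4: bits[19:20] width=1 -> value=0 (bin 0); offset now 20 = byte 2 bit 4; 4 bits remain
Read 5: bits[20:23] width=3 -> value=3 (bin 011); offset now 23 = byte 2 bit 7; 1 bits remain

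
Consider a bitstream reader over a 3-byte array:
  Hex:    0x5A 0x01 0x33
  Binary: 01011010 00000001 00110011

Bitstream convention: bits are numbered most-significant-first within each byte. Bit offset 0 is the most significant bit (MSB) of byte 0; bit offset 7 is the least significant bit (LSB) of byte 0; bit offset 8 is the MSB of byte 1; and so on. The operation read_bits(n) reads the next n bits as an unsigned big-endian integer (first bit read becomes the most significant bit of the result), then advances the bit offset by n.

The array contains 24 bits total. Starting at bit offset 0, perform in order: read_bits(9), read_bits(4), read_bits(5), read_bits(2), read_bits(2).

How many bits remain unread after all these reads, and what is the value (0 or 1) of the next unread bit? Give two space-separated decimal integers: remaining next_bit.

Answer: 2 1

Derivation:
Read 1: bits[0:9] width=9 -> value=180 (bin 010110100); offset now 9 = byte 1 bit 1; 15 bits remain
Read 2: bits[9:13] width=4 -> value=0 (bin 0000); offset now 13 = byte 1 bit 5; 11 bits remain
Read 3: bits[13:18] width=5 -> value=4 (bin 00100); offset now 18 = byte 2 bit 2; 6 bits remain
Read 4: bits[18:20] width=2 -> value=3 (bin 11); offset now 20 = byte 2 bit 4; 4 bits remain
Read 5: bits[20:22] width=2 -> value=0 (bin 00); offset now 22 = byte 2 bit 6; 2 bits remain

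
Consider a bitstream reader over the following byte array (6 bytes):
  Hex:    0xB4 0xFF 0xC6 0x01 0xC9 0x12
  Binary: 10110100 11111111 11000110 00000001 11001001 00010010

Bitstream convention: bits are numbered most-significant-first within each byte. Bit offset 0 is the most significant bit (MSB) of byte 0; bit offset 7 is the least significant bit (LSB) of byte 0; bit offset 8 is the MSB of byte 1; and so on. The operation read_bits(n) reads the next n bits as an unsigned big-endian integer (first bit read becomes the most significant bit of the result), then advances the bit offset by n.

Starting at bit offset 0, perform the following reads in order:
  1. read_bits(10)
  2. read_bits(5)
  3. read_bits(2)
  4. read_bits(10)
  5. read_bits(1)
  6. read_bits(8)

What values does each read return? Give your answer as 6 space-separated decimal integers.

Answer: 723 31 3 560 0 28

Derivation:
Read 1: bits[0:10] width=10 -> value=723 (bin 1011010011); offset now 10 = byte 1 bit 2; 38 bits remain
Read 2: bits[10:15] width=5 -> value=31 (bin 11111); offset now 15 = byte 1 bit 7; 33 bits remain
Read 3: bits[15:17] width=2 -> value=3 (bin 11); offset now 17 = byte 2 bit 1; 31 bits remain
Read 4: bits[17:27] width=10 -> value=560 (bin 1000110000); offset now 27 = byte 3 bit 3; 21 bits remain
Read 5: bits[27:28] width=1 -> value=0 (bin 0); offset now 28 = byte 3 bit 4; 20 bits remain
Read 6: bits[28:36] width=8 -> value=28 (bin 00011100); offset now 36 = byte 4 bit 4; 12 bits remain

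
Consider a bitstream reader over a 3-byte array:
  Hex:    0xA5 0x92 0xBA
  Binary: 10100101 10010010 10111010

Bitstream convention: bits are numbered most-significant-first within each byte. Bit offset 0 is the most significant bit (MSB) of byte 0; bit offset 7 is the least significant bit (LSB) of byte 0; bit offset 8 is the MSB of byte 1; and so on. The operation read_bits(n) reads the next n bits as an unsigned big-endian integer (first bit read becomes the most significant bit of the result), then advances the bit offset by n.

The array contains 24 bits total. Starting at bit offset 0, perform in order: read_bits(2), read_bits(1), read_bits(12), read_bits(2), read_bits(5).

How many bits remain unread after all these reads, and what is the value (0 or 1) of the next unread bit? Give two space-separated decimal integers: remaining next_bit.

Answer: 2 1

Derivation:
Read 1: bits[0:2] width=2 -> value=2 (bin 10); offset now 2 = byte 0 bit 2; 22 bits remain
Read 2: bits[2:3] width=1 -> value=1 (bin 1); offset now 3 = byte 0 bit 3; 21 bits remain
Read 3: bits[3:15] width=12 -> value=713 (bin 001011001001); offset now 15 = byte 1 bit 7; 9 bits remain
Read 4: bits[15:17] width=2 -> value=1 (bin 01); offset now 17 = byte 2 bit 1; 7 bits remain
Read 5: bits[17:22] width=5 -> value=14 (bin 01110); offset now 22 = byte 2 bit 6; 2 bits remain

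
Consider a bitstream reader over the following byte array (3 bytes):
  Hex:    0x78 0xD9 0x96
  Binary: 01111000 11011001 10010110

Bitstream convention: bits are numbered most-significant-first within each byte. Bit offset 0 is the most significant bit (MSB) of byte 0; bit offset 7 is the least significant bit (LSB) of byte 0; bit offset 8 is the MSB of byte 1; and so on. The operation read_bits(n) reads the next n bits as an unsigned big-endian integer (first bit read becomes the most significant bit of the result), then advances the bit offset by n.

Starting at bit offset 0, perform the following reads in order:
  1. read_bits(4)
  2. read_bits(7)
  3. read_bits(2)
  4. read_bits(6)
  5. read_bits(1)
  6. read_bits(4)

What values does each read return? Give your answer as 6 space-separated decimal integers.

Answer: 7 70 3 12 1 6

Derivation:
Read 1: bits[0:4] width=4 -> value=7 (bin 0111); offset now 4 = byte 0 bit 4; 20 bits remain
Read 2: bits[4:11] width=7 -> value=70 (bin 1000110); offset now 11 = byte 1 bit 3; 13 bits remain
Read 3: bits[11:13] width=2 -> value=3 (bin 11); offset now 13 = byte 1 bit 5; 11 bits remain
Read 4: bits[13:19] width=6 -> value=12 (bin 001100); offset now 19 = byte 2 bit 3; 5 bits remain
Read 5: bits[19:20] width=1 -> value=1 (bin 1); offset now 20 = byte 2 bit 4; 4 bits remain
Read 6: bits[20:24] width=4 -> value=6 (bin 0110); offset now 24 = byte 3 bit 0; 0 bits remain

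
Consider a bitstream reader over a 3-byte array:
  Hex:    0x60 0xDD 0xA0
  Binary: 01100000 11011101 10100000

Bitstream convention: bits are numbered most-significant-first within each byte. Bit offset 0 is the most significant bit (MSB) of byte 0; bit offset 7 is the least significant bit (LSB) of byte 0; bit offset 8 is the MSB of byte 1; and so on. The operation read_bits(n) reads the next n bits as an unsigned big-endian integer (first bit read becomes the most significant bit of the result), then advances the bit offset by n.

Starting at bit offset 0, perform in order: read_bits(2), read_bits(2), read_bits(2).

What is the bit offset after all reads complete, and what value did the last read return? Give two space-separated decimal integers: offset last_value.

Answer: 6 0

Derivation:
Read 1: bits[0:2] width=2 -> value=1 (bin 01); offset now 2 = byte 0 bit 2; 22 bits remain
Read 2: bits[2:4] width=2 -> value=2 (bin 10); offset now 4 = byte 0 bit 4; 20 bits remain
Read 3: bits[4:6] width=2 -> value=0 (bin 00); offset now 6 = byte 0 bit 6; 18 bits remain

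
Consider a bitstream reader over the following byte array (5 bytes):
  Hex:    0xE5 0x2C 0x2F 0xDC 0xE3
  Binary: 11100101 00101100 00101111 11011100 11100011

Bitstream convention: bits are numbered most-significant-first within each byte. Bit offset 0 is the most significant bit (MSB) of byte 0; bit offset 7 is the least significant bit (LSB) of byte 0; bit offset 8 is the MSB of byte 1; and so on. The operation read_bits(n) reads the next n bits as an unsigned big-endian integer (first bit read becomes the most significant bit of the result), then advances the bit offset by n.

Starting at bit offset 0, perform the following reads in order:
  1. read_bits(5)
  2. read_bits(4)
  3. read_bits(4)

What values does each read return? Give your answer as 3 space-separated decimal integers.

Read 1: bits[0:5] width=5 -> value=28 (bin 11100); offset now 5 = byte 0 bit 5; 35 bits remain
Read 2: bits[5:9] width=4 -> value=10 (bin 1010); offset now 9 = byte 1 bit 1; 31 bits remain
Read 3: bits[9:13] width=4 -> value=5 (bin 0101); offset now 13 = byte 1 bit 5; 27 bits remain

Answer: 28 10 5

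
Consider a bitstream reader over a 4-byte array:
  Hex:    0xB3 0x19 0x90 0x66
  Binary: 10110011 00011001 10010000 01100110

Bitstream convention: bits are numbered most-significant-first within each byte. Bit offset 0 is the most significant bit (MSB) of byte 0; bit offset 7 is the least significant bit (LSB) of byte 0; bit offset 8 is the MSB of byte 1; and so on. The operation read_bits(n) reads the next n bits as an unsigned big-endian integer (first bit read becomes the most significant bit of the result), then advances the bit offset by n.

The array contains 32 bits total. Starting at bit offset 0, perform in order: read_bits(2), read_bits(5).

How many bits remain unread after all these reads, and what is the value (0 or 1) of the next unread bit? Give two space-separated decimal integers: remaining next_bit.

Read 1: bits[0:2] width=2 -> value=2 (bin 10); offset now 2 = byte 0 bit 2; 30 bits remain
Read 2: bits[2:7] width=5 -> value=25 (bin 11001); offset now 7 = byte 0 bit 7; 25 bits remain

Answer: 25 1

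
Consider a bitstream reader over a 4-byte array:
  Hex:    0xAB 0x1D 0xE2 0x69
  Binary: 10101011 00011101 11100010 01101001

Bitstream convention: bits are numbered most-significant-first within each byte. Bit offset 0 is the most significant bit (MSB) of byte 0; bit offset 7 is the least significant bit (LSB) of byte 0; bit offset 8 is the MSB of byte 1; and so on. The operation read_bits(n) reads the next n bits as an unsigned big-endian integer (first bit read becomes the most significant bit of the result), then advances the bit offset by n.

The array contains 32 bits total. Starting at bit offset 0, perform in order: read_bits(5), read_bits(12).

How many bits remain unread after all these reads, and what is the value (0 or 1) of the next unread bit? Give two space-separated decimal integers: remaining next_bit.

Answer: 15 1

Derivation:
Read 1: bits[0:5] width=5 -> value=21 (bin 10101); offset now 5 = byte 0 bit 5; 27 bits remain
Read 2: bits[5:17] width=12 -> value=1595 (bin 011000111011); offset now 17 = byte 2 bit 1; 15 bits remain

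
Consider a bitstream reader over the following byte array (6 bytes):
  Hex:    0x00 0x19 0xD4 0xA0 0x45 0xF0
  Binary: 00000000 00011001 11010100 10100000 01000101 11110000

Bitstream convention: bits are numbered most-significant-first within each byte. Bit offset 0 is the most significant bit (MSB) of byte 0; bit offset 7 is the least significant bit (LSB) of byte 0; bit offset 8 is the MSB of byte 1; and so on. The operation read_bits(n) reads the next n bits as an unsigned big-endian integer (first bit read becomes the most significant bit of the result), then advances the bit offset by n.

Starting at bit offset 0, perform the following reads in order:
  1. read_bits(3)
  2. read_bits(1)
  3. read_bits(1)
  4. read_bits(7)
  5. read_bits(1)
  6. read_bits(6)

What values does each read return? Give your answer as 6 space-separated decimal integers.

Read 1: bits[0:3] width=3 -> value=0 (bin 000); offset now 3 = byte 0 bit 3; 45 bits remain
Read 2: bits[3:4] width=1 -> value=0 (bin 0); offset now 4 = byte 0 bit 4; 44 bits remain
Read 3: bits[4:5] width=1 -> value=0 (bin 0); offset now 5 = byte 0 bit 5; 43 bits remain
Read 4: bits[5:12] width=7 -> value=1 (bin 0000001); offset now 12 = byte 1 bit 4; 36 bits remain
Read 5: bits[12:13] width=1 -> value=1 (bin 1); offset now 13 = byte 1 bit 5; 35 bits remain
Read 6: bits[13:19] width=6 -> value=14 (bin 001110); offset now 19 = byte 2 bit 3; 29 bits remain

Answer: 0 0 0 1 1 14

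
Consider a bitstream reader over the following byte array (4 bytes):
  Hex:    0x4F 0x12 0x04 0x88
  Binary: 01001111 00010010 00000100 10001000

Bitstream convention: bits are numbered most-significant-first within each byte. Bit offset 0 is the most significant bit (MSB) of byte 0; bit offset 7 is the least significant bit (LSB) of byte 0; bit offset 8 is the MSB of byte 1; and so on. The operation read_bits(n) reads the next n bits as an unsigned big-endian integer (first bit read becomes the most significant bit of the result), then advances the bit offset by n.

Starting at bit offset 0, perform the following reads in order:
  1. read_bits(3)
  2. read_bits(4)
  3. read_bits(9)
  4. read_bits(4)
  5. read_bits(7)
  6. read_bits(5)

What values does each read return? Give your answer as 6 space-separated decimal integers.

Answer: 2 7 274 0 36 8

Derivation:
Read 1: bits[0:3] width=3 -> value=2 (bin 010); offset now 3 = byte 0 bit 3; 29 bits remain
Read 2: bits[3:7] width=4 -> value=7 (bin 0111); offset now 7 = byte 0 bit 7; 25 bits remain
Read 3: bits[7:16] width=9 -> value=274 (bin 100010010); offset now 16 = byte 2 bit 0; 16 bits remain
Read 4: bits[16:20] width=4 -> value=0 (bin 0000); offset now 20 = byte 2 bit 4; 12 bits remain
Read 5: bits[20:27] width=7 -> value=36 (bin 0100100); offset now 27 = byte 3 bit 3; 5 bits remain
Read 6: bits[27:32] width=5 -> value=8 (bin 01000); offset now 32 = byte 4 bit 0; 0 bits remain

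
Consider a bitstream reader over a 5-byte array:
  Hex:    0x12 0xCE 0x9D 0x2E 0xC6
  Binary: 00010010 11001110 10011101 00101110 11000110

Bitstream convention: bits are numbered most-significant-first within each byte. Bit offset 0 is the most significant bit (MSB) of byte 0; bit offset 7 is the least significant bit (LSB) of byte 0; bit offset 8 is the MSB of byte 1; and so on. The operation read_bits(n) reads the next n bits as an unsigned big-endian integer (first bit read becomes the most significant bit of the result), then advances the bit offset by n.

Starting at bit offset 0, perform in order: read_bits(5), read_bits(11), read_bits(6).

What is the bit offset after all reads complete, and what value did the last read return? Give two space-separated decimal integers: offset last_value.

Read 1: bits[0:5] width=5 -> value=2 (bin 00010); offset now 5 = byte 0 bit 5; 35 bits remain
Read 2: bits[5:16] width=11 -> value=718 (bin 01011001110); offset now 16 = byte 2 bit 0; 24 bits remain
Read 3: bits[16:22] width=6 -> value=39 (bin 100111); offset now 22 = byte 2 bit 6; 18 bits remain

Answer: 22 39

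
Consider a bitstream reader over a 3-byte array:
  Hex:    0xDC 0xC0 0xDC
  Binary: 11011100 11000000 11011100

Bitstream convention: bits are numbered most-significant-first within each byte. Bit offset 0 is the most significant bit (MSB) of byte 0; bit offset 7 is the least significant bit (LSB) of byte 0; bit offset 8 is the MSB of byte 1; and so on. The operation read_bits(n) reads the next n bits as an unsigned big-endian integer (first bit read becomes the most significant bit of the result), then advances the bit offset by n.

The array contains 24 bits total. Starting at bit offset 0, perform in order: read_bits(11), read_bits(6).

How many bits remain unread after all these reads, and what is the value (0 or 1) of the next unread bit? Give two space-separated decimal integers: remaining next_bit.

Read 1: bits[0:11] width=11 -> value=1766 (bin 11011100110); offset now 11 = byte 1 bit 3; 13 bits remain
Read 2: bits[11:17] width=6 -> value=1 (bin 000001); offset now 17 = byte 2 bit 1; 7 bits remain

Answer: 7 1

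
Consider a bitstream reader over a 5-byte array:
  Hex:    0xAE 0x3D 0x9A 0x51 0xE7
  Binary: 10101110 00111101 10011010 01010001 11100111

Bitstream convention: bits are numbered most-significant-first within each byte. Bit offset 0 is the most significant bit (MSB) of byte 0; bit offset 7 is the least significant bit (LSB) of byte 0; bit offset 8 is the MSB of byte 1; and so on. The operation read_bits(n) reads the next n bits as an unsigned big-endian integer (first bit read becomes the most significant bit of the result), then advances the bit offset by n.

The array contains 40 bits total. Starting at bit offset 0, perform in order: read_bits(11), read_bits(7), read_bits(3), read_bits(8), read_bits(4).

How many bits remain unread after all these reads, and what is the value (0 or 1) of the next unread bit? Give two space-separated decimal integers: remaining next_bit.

Read 1: bits[0:11] width=11 -> value=1393 (bin 10101110001); offset now 11 = byte 1 bit 3; 29 bits remain
Read 2: bits[11:18] width=7 -> value=118 (bin 1110110); offset now 18 = byte 2 bit 2; 22 bits remain
Read 3: bits[18:21] width=3 -> value=3 (bin 011); offset now 21 = byte 2 bit 5; 19 bits remain
Read 4: bits[21:29] width=8 -> value=74 (bin 01001010); offset now 29 = byte 3 bit 5; 11 bits remain
Read 5: bits[29:33] width=4 -> value=3 (bin 0011); offset now 33 = byte 4 bit 1; 7 bits remain

Answer: 7 1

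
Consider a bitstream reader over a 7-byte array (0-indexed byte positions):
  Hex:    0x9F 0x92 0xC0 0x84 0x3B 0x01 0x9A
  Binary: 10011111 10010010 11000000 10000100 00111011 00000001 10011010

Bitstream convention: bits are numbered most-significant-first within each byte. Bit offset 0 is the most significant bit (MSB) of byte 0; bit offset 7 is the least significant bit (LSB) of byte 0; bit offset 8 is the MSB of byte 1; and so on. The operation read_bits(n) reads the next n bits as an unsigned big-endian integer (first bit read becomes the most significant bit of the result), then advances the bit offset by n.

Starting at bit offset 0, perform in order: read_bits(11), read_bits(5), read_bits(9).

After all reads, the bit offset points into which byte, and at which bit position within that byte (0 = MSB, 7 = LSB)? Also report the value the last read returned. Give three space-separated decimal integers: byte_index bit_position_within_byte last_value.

Answer: 3 1 385

Derivation:
Read 1: bits[0:11] width=11 -> value=1276 (bin 10011111100); offset now 11 = byte 1 bit 3; 45 bits remain
Read 2: bits[11:16] width=5 -> value=18 (bin 10010); offset now 16 = byte 2 bit 0; 40 bits remain
Read 3: bits[16:25] width=9 -> value=385 (bin 110000001); offset now 25 = byte 3 bit 1; 31 bits remain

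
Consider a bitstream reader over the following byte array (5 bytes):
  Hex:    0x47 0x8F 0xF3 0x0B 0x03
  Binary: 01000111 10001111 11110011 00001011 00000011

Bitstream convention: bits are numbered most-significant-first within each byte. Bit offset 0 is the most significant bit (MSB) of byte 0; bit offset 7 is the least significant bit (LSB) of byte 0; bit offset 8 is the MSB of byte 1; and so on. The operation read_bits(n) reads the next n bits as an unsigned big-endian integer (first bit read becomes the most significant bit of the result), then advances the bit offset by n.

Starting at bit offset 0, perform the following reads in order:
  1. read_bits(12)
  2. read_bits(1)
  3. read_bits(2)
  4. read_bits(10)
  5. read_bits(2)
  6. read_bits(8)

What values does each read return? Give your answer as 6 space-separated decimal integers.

Read 1: bits[0:12] width=12 -> value=1144 (bin 010001111000); offset now 12 = byte 1 bit 4; 28 bits remain
Read 2: bits[12:13] width=1 -> value=1 (bin 1); offset now 13 = byte 1 bit 5; 27 bits remain
Read 3: bits[13:15] width=2 -> value=3 (bin 11); offset now 15 = byte 1 bit 7; 25 bits remain
Read 4: bits[15:25] width=10 -> value=998 (bin 1111100110); offset now 25 = byte 3 bit 1; 15 bits remain
Read 5: bits[25:27] width=2 -> value=0 (bin 00); offset now 27 = byte 3 bit 3; 13 bits remain
Read 6: bits[27:35] width=8 -> value=88 (bin 01011000); offset now 35 = byte 4 bit 3; 5 bits remain

Answer: 1144 1 3 998 0 88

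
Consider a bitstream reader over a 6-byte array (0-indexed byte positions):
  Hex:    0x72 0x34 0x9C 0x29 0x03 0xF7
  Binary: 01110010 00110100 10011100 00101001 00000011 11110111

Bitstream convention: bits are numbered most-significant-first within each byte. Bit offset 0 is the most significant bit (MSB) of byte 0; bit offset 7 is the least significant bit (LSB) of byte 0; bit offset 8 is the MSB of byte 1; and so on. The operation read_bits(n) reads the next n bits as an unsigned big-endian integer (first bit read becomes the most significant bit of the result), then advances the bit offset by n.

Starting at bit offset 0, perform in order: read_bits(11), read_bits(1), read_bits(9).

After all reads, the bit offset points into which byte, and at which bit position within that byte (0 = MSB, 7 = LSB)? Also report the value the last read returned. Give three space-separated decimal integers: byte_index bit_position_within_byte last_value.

Answer: 2 5 147

Derivation:
Read 1: bits[0:11] width=11 -> value=913 (bin 01110010001); offset now 11 = byte 1 bit 3; 37 bits remain
Read 2: bits[11:12] width=1 -> value=1 (bin 1); offset now 12 = byte 1 bit 4; 36 bits remain
Read 3: bits[12:21] width=9 -> value=147 (bin 010010011); offset now 21 = byte 2 bit 5; 27 bits remain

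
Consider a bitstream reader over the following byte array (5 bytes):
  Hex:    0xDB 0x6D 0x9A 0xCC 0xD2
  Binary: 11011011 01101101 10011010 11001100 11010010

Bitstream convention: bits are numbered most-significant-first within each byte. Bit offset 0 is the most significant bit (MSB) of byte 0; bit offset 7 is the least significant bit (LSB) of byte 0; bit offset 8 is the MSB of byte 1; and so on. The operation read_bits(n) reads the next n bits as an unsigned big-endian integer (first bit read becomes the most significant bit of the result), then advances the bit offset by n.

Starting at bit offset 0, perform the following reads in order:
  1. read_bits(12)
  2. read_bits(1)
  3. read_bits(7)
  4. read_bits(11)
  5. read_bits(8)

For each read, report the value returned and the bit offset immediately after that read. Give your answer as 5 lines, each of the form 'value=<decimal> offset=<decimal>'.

Answer: value=3510 offset=12
value=1 offset=13
value=89 offset=20
value=1382 offset=31
value=105 offset=39

Derivation:
Read 1: bits[0:12] width=12 -> value=3510 (bin 110110110110); offset now 12 = byte 1 bit 4; 28 bits remain
Read 2: bits[12:13] width=1 -> value=1 (bin 1); offset now 13 = byte 1 bit 5; 27 bits remain
Read 3: bits[13:20] width=7 -> value=89 (bin 1011001); offset now 20 = byte 2 bit 4; 20 bits remain
Read 4: bits[20:31] width=11 -> value=1382 (bin 10101100110); offset now 31 = byte 3 bit 7; 9 bits remain
Read 5: bits[31:39] width=8 -> value=105 (bin 01101001); offset now 39 = byte 4 bit 7; 1 bits remain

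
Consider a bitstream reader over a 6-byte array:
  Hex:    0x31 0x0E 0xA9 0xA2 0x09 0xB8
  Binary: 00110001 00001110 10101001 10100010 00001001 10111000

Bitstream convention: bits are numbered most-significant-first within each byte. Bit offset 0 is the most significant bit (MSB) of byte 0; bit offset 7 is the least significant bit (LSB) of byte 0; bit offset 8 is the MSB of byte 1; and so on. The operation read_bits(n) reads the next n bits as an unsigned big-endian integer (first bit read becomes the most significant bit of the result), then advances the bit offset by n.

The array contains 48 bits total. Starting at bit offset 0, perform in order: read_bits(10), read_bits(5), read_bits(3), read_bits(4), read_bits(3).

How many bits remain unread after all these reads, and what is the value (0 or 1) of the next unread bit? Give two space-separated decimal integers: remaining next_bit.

Answer: 23 0

Derivation:
Read 1: bits[0:10] width=10 -> value=196 (bin 0011000100); offset now 10 = byte 1 bit 2; 38 bits remain
Read 2: bits[10:15] width=5 -> value=7 (bin 00111); offset now 15 = byte 1 bit 7; 33 bits remain
Read 3: bits[15:18] width=3 -> value=2 (bin 010); offset now 18 = byte 2 bit 2; 30 bits remain
Read 4: bits[18:22] width=4 -> value=10 (bin 1010); offset now 22 = byte 2 bit 6; 26 bits remain
Read 5: bits[22:25] width=3 -> value=3 (bin 011); offset now 25 = byte 3 bit 1; 23 bits remain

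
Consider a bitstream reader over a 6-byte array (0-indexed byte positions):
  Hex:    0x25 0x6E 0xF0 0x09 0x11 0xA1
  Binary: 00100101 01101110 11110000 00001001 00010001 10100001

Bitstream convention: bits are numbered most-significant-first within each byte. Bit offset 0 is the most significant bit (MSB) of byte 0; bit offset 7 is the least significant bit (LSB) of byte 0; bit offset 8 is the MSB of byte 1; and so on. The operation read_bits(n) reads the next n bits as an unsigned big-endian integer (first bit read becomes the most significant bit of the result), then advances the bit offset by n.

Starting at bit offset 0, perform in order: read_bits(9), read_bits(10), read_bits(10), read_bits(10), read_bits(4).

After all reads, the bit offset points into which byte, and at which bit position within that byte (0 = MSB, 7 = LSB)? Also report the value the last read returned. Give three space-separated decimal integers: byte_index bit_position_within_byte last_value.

Answer: 5 3 13

Derivation:
Read 1: bits[0:9] width=9 -> value=74 (bin 001001010); offset now 9 = byte 1 bit 1; 39 bits remain
Read 2: bits[9:19] width=10 -> value=887 (bin 1101110111); offset now 19 = byte 2 bit 3; 29 bits remain
Read 3: bits[19:29] width=10 -> value=513 (bin 1000000001); offset now 29 = byte 3 bit 5; 19 bits remain
Read 4: bits[29:39] width=10 -> value=136 (bin 0010001000); offset now 39 = byte 4 bit 7; 9 bits remain
Read 5: bits[39:43] width=4 -> value=13 (bin 1101); offset now 43 = byte 5 bit 3; 5 bits remain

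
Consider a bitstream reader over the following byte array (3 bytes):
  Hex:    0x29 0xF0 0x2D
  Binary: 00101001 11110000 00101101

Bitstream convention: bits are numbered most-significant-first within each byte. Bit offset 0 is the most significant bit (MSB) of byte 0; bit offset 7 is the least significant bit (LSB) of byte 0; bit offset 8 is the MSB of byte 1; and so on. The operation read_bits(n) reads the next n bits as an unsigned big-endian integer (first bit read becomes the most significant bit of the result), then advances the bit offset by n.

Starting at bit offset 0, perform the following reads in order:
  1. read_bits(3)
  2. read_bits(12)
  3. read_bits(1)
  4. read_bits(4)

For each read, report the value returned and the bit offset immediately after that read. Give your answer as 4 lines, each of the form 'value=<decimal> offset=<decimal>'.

Answer: value=1 offset=3
value=1272 offset=15
value=0 offset=16
value=2 offset=20

Derivation:
Read 1: bits[0:3] width=3 -> value=1 (bin 001); offset now 3 = byte 0 bit 3; 21 bits remain
Read 2: bits[3:15] width=12 -> value=1272 (bin 010011111000); offset now 15 = byte 1 bit 7; 9 bits remain
Read 3: bits[15:16] width=1 -> value=0 (bin 0); offset now 16 = byte 2 bit 0; 8 bits remain
Read 4: bits[16:20] width=4 -> value=2 (bin 0010); offset now 20 = byte 2 bit 4; 4 bits remain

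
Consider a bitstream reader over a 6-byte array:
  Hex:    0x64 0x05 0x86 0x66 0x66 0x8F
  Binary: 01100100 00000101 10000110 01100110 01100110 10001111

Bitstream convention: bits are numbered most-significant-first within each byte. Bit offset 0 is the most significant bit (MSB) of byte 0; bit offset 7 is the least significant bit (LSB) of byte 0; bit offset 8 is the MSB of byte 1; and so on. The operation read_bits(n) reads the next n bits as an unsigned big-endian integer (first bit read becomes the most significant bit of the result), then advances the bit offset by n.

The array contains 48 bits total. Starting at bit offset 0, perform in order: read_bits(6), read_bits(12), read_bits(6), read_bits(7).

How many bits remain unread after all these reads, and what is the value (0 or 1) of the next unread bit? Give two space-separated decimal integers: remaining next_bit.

Read 1: bits[0:6] width=6 -> value=25 (bin 011001); offset now 6 = byte 0 bit 6; 42 bits remain
Read 2: bits[6:18] width=12 -> value=22 (bin 000000010110); offset now 18 = byte 2 bit 2; 30 bits remain
Read 3: bits[18:24] width=6 -> value=6 (bin 000110); offset now 24 = byte 3 bit 0; 24 bits remain
Read 4: bits[24:31] width=7 -> value=51 (bin 0110011); offset now 31 = byte 3 bit 7; 17 bits remain

Answer: 17 0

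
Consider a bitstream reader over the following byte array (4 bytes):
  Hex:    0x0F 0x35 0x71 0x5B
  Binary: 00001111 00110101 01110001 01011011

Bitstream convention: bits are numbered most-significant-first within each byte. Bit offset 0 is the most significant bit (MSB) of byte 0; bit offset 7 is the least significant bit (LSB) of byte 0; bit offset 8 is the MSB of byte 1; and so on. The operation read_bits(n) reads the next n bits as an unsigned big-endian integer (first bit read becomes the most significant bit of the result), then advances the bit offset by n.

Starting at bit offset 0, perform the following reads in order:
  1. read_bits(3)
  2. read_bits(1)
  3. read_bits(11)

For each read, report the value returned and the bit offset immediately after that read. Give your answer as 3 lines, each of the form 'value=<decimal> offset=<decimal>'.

Read 1: bits[0:3] width=3 -> value=0 (bin 000); offset now 3 = byte 0 bit 3; 29 bits remain
Read 2: bits[3:4] width=1 -> value=0 (bin 0); offset now 4 = byte 0 bit 4; 28 bits remain
Read 3: bits[4:15] width=11 -> value=1946 (bin 11110011010); offset now 15 = byte 1 bit 7; 17 bits remain

Answer: value=0 offset=3
value=0 offset=4
value=1946 offset=15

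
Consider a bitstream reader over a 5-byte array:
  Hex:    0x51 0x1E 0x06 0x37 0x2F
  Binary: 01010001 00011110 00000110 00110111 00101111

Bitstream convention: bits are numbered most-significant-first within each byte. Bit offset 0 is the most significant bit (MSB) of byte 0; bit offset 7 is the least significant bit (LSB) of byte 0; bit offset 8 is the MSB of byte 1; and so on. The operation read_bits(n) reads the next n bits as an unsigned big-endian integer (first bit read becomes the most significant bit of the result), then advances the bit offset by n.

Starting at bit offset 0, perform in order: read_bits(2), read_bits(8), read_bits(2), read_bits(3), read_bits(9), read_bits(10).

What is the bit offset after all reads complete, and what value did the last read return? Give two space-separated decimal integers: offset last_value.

Read 1: bits[0:2] width=2 -> value=1 (bin 01); offset now 2 = byte 0 bit 2; 38 bits remain
Read 2: bits[2:10] width=8 -> value=68 (bin 01000100); offset now 10 = byte 1 bit 2; 30 bits remain
Read 3: bits[10:12] width=2 -> value=1 (bin 01); offset now 12 = byte 1 bit 4; 28 bits remain
Read 4: bits[12:15] width=3 -> value=7 (bin 111); offset now 15 = byte 1 bit 7; 25 bits remain
Read 5: bits[15:24] width=9 -> value=6 (bin 000000110); offset now 24 = byte 3 bit 0; 16 bits remain
Read 6: bits[24:34] width=10 -> value=220 (bin 0011011100); offset now 34 = byte 4 bit 2; 6 bits remain

Answer: 34 220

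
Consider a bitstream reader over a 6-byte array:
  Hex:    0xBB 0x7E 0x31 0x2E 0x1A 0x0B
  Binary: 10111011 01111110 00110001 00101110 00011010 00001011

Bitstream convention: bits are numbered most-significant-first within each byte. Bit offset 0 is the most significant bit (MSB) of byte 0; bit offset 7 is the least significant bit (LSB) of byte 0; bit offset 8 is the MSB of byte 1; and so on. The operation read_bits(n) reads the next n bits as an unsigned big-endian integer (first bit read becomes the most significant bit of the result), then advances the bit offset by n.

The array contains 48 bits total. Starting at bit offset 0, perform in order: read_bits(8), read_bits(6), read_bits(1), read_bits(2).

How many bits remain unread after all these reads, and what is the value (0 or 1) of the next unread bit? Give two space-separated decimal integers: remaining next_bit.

Read 1: bits[0:8] width=8 -> value=187 (bin 10111011); offset now 8 = byte 1 bit 0; 40 bits remain
Read 2: bits[8:14] width=6 -> value=31 (bin 011111); offset now 14 = byte 1 bit 6; 34 bits remain
Read 3: bits[14:15] width=1 -> value=1 (bin 1); offset now 15 = byte 1 bit 7; 33 bits remain
Read 4: bits[15:17] width=2 -> value=0 (bin 00); offset now 17 = byte 2 bit 1; 31 bits remain

Answer: 31 0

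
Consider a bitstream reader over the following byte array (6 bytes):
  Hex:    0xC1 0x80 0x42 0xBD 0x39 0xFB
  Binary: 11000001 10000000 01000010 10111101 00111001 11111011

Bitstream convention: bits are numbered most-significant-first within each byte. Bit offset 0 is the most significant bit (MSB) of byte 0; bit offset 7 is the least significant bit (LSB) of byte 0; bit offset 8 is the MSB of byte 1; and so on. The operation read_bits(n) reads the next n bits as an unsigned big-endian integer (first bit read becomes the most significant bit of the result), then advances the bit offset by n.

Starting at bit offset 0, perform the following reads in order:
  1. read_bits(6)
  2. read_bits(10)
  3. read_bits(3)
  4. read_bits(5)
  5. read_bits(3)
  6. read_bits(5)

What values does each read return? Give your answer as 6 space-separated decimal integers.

Read 1: bits[0:6] width=6 -> value=48 (bin 110000); offset now 6 = byte 0 bit 6; 42 bits remain
Read 2: bits[6:16] width=10 -> value=384 (bin 0110000000); offset now 16 = byte 2 bit 0; 32 bits remain
Read 3: bits[16:19] width=3 -> value=2 (bin 010); offset now 19 = byte 2 bit 3; 29 bits remain
Read 4: bits[19:24] width=5 -> value=2 (bin 00010); offset now 24 = byte 3 bit 0; 24 bits remain
Read 5: bits[24:27] width=3 -> value=5 (bin 101); offset now 27 = byte 3 bit 3; 21 bits remain
Read 6: bits[27:32] width=5 -> value=29 (bin 11101); offset now 32 = byte 4 bit 0; 16 bits remain

Answer: 48 384 2 2 5 29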